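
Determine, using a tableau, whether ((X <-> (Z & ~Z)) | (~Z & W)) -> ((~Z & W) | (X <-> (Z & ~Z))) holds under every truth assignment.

Valid

Assume the negation and expand:
Initial set: {~(((X <-> (Z & ~Z)) | (~Z & W)) -> ((~Z & W) | (X <-> (Z & ~Z))))}.
~(((X <-> (Z & ~Z)) | (~Z & W)) -> ((~Z & W) | (X <-> (Z & ~Z)))): α-rule — add ((X <-> (Z & ~Z)) | (~Z & W)), ~((~Z & W) | (X <-> (Z & ~Z))).
~((~Z & W) | (X <-> (Z & ~Z))): α-rule — add ~(~Z & W), ~(X <-> (Z & ~Z)).
((X <-> (Z & ~Z)) | (~Z & W)): β-rule — branch into (X <-> (Z & ~Z))  //  (~Z & W).
  branch 1 (add (X <-> (Z & ~Z))):
    ~(~Z & W): β-rule — branch into ~~Z  //  ~W.
      branch 1.1 (add ~~Z):
        ~(X <-> (Z & ~Z)): β-rule — branch into X, ~(Z & ~Z)  //  ~X, (Z & ~Z).
          branch 1.1.1 (add X, ~(Z & ~Z)):
            (X <-> (Z & ~Z)): β-rule — branch into X, (Z & ~Z)  //  ~X, ~(Z & ~Z).
              branch 1.1.1.1 (add X, (Z & ~Z)):
                (Z & ~Z): α-rule — add Z, ~Z.
                × closes — contains both Z and ~Z.
              branch 1.1.1.2 (add ~X, ~(Z & ~Z)):
                × closes — contains both X and ~X.
          branch 1.1.2 (add ~X, (Z & ~Z)):
            (Z & ~Z): α-rule — add Z, ~Z.
            × closes — contains both Z and ~Z.
      branch 1.2 (add ~W):
        ~(X <-> (Z & ~Z)): β-rule — branch into X, ~(Z & ~Z)  //  ~X, (Z & ~Z).
          branch 1.2.1 (add X, ~(Z & ~Z)):
            (X <-> (Z & ~Z)): β-rule — branch into X, (Z & ~Z)  //  ~X, ~(Z & ~Z).
              branch 1.2.1.1 (add X, (Z & ~Z)):
                (Z & ~Z): α-rule — add Z, ~Z.
                × closes — contains both Z and ~Z.
              branch 1.2.1.2 (add ~X, ~(Z & ~Z)):
                × closes — contains both X and ~X.
          branch 1.2.2 (add ~X, (Z & ~Z)):
            (Z & ~Z): α-rule — add Z, ~Z.
            × closes — contains both Z and ~Z.
  branch 2 (add (~Z & W)):
    (~Z & W): α-rule — add ~Z, W.
    ~(~Z & W): β-rule — branch into ~~Z  //  ~W.
      branch 2.1 (add ~~Z):
        × closes — contains both Z and ~Z.
      branch 2.2 (add ~W):
        × closes — contains both W and ~W.
All 8 branches close.
Every branch closed, so the negation is unsatisfiable and the formula is valid.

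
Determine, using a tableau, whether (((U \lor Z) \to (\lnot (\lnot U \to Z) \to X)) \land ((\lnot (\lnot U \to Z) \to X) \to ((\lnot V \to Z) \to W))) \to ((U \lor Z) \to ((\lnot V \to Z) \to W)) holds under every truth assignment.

Valid

Assume the negation and expand:
Initial set: {\lnot ((((U \lor Z) \to (\lnot (\lnot U \to Z) \to X)) \land ((\lnot (\lnot U \to Z) \to X) \to ((\lnot V \to Z) \to W))) \to ((U \lor Z) \to ((\lnot V \to Z) \to W)))}.
\lnot ((((U \lor Z) \to (\lnot (\lnot U \to Z) \to X)) \land ((\lnot (\lnot U \to Z) \to X) \to ((\lnot V \to Z) \to W))) \to ((U \lor Z) \to ((\lnot V \to Z) \to W))): α-rule — add (((U \lor Z) \to (\lnot (\lnot U \to Z) \to X)) \land ((\lnot (\lnot U \to Z) \to X) \to ((\lnot V \to Z) \to W))), \lnot ((U \lor Z) \to ((\lnot V \to Z) \to W)).
(((U \lor Z) \to (\lnot (\lnot U \to Z) \to X)) \land ((\lnot (\lnot U \to Z) \to X) \to ((\lnot V \to Z) \to W))): α-rule — add ((U \lor Z) \to (\lnot (\lnot U \to Z) \to X)), ((\lnot (\lnot U \to Z) \to X) \to ((\lnot V \to Z) \to W)).
\lnot ((U \lor Z) \to ((\lnot V \to Z) \to W)): α-rule — add (U \lor Z), \lnot ((\lnot V \to Z) \to W).
\lnot ((\lnot V \to Z) \to W): α-rule — add (\lnot V \to Z), \lnot W.
((U \lor Z) \to (\lnot (\lnot U \to Z) \to X)): β-rule — branch into \lnot (U \lor Z)  //  (\lnot (\lnot U \to Z) \to X).
  branch 1 (add \lnot (U \lor Z)):
    \lnot (U \lor Z): α-rule — add \lnot U, \lnot Z.
    ((\lnot (\lnot U \to Z) \to X) \to ((\lnot V \to Z) \to W)): β-rule — branch into \lnot (\lnot (\lnot U \to Z) \to X)  //  ((\lnot V \to Z) \to W).
      branch 1.1 (add \lnot (\lnot (\lnot U \to Z) \to X)):
        \lnot (\lnot (\lnot U \to Z) \to X): α-rule — add \lnot (\lnot U \to Z), \lnot X.
        \lnot (\lnot U \to Z): α-rule — add \lnot U, \lnot Z.
        (U \lor Z): β-rule — branch into U  //  Z.
          branch 1.1.1 (add U):
            × closes — contains both U and \lnot U.
          branch 1.1.2 (add Z):
            × closes — contains both Z and \lnot Z.
      branch 1.2 (add ((\lnot V \to Z) \to W)):
        (U \lor Z): β-rule — branch into U  //  Z.
          branch 1.2.1 (add U):
            × closes — contains both U and \lnot U.
          branch 1.2.2 (add Z):
            × closes — contains both Z and \lnot Z.
  branch 2 (add (\lnot (\lnot U \to Z) \to X)):
    ((\lnot (\lnot U \to Z) \to X) \to ((\lnot V \to Z) \to W)): β-rule — branch into \lnot (\lnot (\lnot U \to Z) \to X)  //  ((\lnot V \to Z) \to W).
      branch 2.1 (add \lnot (\lnot (\lnot U \to Z) \to X)):
        \lnot (\lnot (\lnot U \to Z) \to X): α-rule — add \lnot (\lnot U \to Z), \lnot X.
        \lnot (\lnot U \to Z): α-rule — add \lnot U, \lnot Z.
        (U \lor Z): β-rule — branch into U  //  Z.
          branch 2.1.1 (add U):
            × closes — contains both U and \lnot U.
          branch 2.1.2 (add Z):
            × closes — contains both Z and \lnot Z.
      branch 2.2 (add ((\lnot V \to Z) \to W)):
        (U \lor Z): β-rule — branch into U  //  Z.
          branch 2.2.1 (add U):
            (\lnot V \to Z): β-rule — branch into \lnot \lnot V  //  Z.
              branch 2.2.1.1 (add \lnot \lnot V):
                (\lnot (\lnot U \to Z) \to X): β-rule — branch into \lnot \lnot (\lnot U \to Z)  //  X.
                  branch 2.2.1.1.1 (add \lnot \lnot (\lnot U \to Z)):
                    ((\lnot V \to Z) \to W): β-rule — branch into \lnot (\lnot V \to Z)  //  W.
                      branch 2.2.1.1.1.1 (add \lnot (\lnot V \to Z)):
                        \lnot (\lnot V \to Z): α-rule — add \lnot V, \lnot Z.
                        × closes — contains both V and \lnot V.
                      branch 2.2.1.1.1.2 (add W):
                        × closes — contains both W and \lnot W.
                  branch 2.2.1.1.2 (add X):
                    ((\lnot V \to Z) \to W): β-rule — branch into \lnot (\lnot V \to Z)  //  W.
                      branch 2.2.1.1.2.1 (add \lnot (\lnot V \to Z)):
                        \lnot (\lnot V \to Z): α-rule — add \lnot V, \lnot Z.
                        × closes — contains both V and \lnot V.
                      branch 2.2.1.1.2.2 (add W):
                        × closes — contains both W and \lnot W.
              branch 2.2.1.2 (add Z):
                (\lnot (\lnot U \to Z) \to X): β-rule — branch into \lnot \lnot (\lnot U \to Z)  //  X.
                  branch 2.2.1.2.1 (add \lnot \lnot (\lnot U \to Z)):
                    ((\lnot V \to Z) \to W): β-rule — branch into \lnot (\lnot V \to Z)  //  W.
                      branch 2.2.1.2.1.1 (add \lnot (\lnot V \to Z)):
                        \lnot (\lnot V \to Z): α-rule — add \lnot V, \lnot Z.
                        × closes — contains both Z and \lnot Z.
                      branch 2.2.1.2.1.2 (add W):
                        × closes — contains both W and \lnot W.
                  branch 2.2.1.2.2 (add X):
                    ((\lnot V \to Z) \to W): β-rule — branch into \lnot (\lnot V \to Z)  //  W.
                      branch 2.2.1.2.2.1 (add \lnot (\lnot V \to Z)):
                        \lnot (\lnot V \to Z): α-rule — add \lnot V, \lnot Z.
                        × closes — contains both Z and \lnot Z.
                      branch 2.2.1.2.2.2 (add W):
                        × closes — contains both W and \lnot W.
          branch 2.2.2 (add Z):
            (\lnot V \to Z): β-rule — branch into \lnot \lnot V  //  Z.
              branch 2.2.2.1 (add \lnot \lnot V):
                (\lnot (\lnot U \to Z) \to X): β-rule — branch into \lnot \lnot (\lnot U \to Z)  //  X.
                  branch 2.2.2.1.1 (add \lnot \lnot (\lnot U \to Z)):
                    ((\lnot V \to Z) \to W): β-rule — branch into \lnot (\lnot V \to Z)  //  W.
                      branch 2.2.2.1.1.1 (add \lnot (\lnot V \to Z)):
                        \lnot (\lnot V \to Z): α-rule — add \lnot V, \lnot Z.
                        × closes — contains both V and \lnot V.
                      branch 2.2.2.1.1.2 (add W):
                        × closes — contains both W and \lnot W.
                  branch 2.2.2.1.2 (add X):
                    ((\lnot V \to Z) \to W): β-rule — branch into \lnot (\lnot V \to Z)  //  W.
                      branch 2.2.2.1.2.1 (add \lnot (\lnot V \to Z)):
                        \lnot (\lnot V \to Z): α-rule — add \lnot V, \lnot Z.
                        × closes — contains both V and \lnot V.
                      branch 2.2.2.1.2.2 (add W):
                        × closes — contains both W and \lnot W.
              branch 2.2.2.2 (add Z):
                (\lnot (\lnot U \to Z) \to X): β-rule — branch into \lnot \lnot (\lnot U \to Z)  //  X.
                  branch 2.2.2.2.1 (add \lnot \lnot (\lnot U \to Z)):
                    ((\lnot V \to Z) \to W): β-rule — branch into \lnot (\lnot V \to Z)  //  W.
                      branch 2.2.2.2.1.1 (add \lnot (\lnot V \to Z)):
                        \lnot (\lnot V \to Z): α-rule — add \lnot V, \lnot Z.
                        × closes — contains both Z and \lnot Z.
                      branch 2.2.2.2.1.2 (add W):
                        × closes — contains both W and \lnot W.
                  branch 2.2.2.2.2 (add X):
                    ((\lnot V \to Z) \to W): β-rule — branch into \lnot (\lnot V \to Z)  //  W.
                      branch 2.2.2.2.2.1 (add \lnot (\lnot V \to Z)):
                        \lnot (\lnot V \to Z): α-rule — add \lnot V, \lnot Z.
                        × closes — contains both Z and \lnot Z.
                      branch 2.2.2.2.2.2 (add W):
                        × closes — contains both W and \lnot W.
All 22 branches close.
Every branch closed, so the negation is unsatisfiable and the formula is valid.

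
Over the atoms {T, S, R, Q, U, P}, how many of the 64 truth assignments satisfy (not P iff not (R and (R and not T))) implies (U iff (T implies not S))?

Initial set: {T ((not P iff not (R and (R and not T))) implies (U iff (T implies not S)))}.
T ((not P iff not (R and (R and not T))) implies (U iff (T implies not S))): β-rule — branch into F (not P iff not (R and (R and not T)))  //  T (U iff (T implies not S)).
  branch 1 (add F (not P iff not (R and (R and not T)))):
    F (not P iff not (R and (R and not T))): β-rule — branch into T not P, F not (R and (R and not T))  //  F not P, T not (R and (R and not T)).
      branch 1.1 (add T not P, F not (R and (R and not T))):
        F not (R and (R and not T)): α-rule — add T R, T (R and not T).
        T (R and not T): α-rule — add T R, T not T.
        ○ open, literals {P=false, R=true, T=false}.
      branch 1.2 (add F not P, T not (R and (R and not T))):
        T not (R and (R and not T)): β-rule — branch into F R  //  F (R and not T).
          branch 1.2.1 (add F R):
            ○ open, literals {P=true, R=false}.
          branch 1.2.2 (add F (R and not T)):
            F (R and not T): β-rule — branch into F R  //  F not T.
              branch 1.2.2.1 (add F R):
                ○ open, literals {P=true, R=false}.
              branch 1.2.2.2 (add F not T):
                ○ open, literals {P=true, T=true}.
  branch 2 (add T (U iff (T implies not S))):
    T (U iff (T implies not S)): β-rule — branch into T U, T (T implies not S)  //  F U, F (T implies not S).
      branch 2.1 (add T U, T (T implies not S)):
        T (T implies not S): β-rule — branch into F T  //  T not S.
          branch 2.1.1 (add F T):
            ○ open, literals {T=false, U=true}.
          branch 2.1.2 (add T not S):
            ○ open, literals {S=false, U=true}.
      branch 2.2 (add F U, F (T implies not S)):
        F (T implies not S): α-rule — add T T, F not S.
        ○ open, literals {S=true, T=true, U=false}.
0 branches closed, 7 open.
Each open branch fixes some atoms; the unmentioned ones are free. Counting distinct full assignments: branch {P=false, R=true, T=false} (S, Q, U) contributes 8 new; branch {P=true, R=false} (T, S, Q, U) contributes 16 new; branch {P=true, R=false} (T, S, Q, U) contributes 0 new; branch {P=true, T=true} (S, R, Q, U) contributes 8 new; branch {T=false, U=true} (S, R, Q, P) contributes 8 new; branch {S=false, U=true} (T, R, Q, P) contributes 4 new; branch {S=true, T=true, U=false} (R, Q, P) contributes 4 new. Total: 48.

48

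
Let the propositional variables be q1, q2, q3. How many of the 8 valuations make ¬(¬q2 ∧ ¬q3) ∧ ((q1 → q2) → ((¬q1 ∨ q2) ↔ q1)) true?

3

Initial set: {T (¬(¬q2 ∧ ¬q3) ∧ ((q1 → q2) → ((¬q1 ∨ q2) ↔ q1)))}.
T (¬(¬q2 ∧ ¬q3) ∧ ((q1 → q2) → ((¬q1 ∨ q2) ↔ q1))): α-rule — add T ¬(¬q2 ∧ ¬q3), T ((q1 → q2) → ((¬q1 ∨ q2) ↔ q1)).
T ¬(¬q2 ∧ ¬q3): β-rule — branch into F ¬q2  //  F ¬q3.
  branch 1 (add F ¬q2):
    T ((q1 → q2) → ((¬q1 ∨ q2) ↔ q1)): β-rule — branch into F (q1 → q2)  //  T ((¬q1 ∨ q2) ↔ q1).
      branch 1.1 (add F (q1 → q2)):
        F (q1 → q2): α-rule — add T q1, F q2.
        × closes — contains both q2 and ¬q2.
      branch 1.2 (add T ((¬q1 ∨ q2) ↔ q1)):
        T ((¬q1 ∨ q2) ↔ q1): β-rule — branch into T (¬q1 ∨ q2), T q1  //  F (¬q1 ∨ q2), F q1.
          branch 1.2.1 (add T (¬q1 ∨ q2), T q1):
            T (¬q1 ∨ q2): β-rule — branch into T ¬q1  //  T q2.
              branch 1.2.1.1 (add T ¬q1):
                × closes — contains both q1 and ¬q1.
              branch 1.2.1.2 (add T q2):
                ○ open, literals {q1=1, q2=1}.
          branch 1.2.2 (add F (¬q1 ∨ q2), F q1):
            F (¬q1 ∨ q2): α-rule — add F ¬q1, F q2.
            × closes — contains both q1 and ¬q1.
  branch 2 (add F ¬q3):
    T ((q1 → q2) → ((¬q1 ∨ q2) ↔ q1)): β-rule — branch into F (q1 → q2)  //  T ((¬q1 ∨ q2) ↔ q1).
      branch 2.1 (add F (q1 → q2)):
        F (q1 → q2): α-rule — add T q1, F q2.
        ○ open, literals {q1=1, q2=0, q3=1}.
      branch 2.2 (add T ((¬q1 ∨ q2) ↔ q1)):
        T ((¬q1 ∨ q2) ↔ q1): β-rule — branch into T (¬q1 ∨ q2), T q1  //  F (¬q1 ∨ q2), F q1.
          branch 2.2.1 (add T (¬q1 ∨ q2), T q1):
            T (¬q1 ∨ q2): β-rule — branch into T ¬q1  //  T q2.
              branch 2.2.1.1 (add T ¬q1):
                × closes — contains both q1 and ¬q1.
              branch 2.2.1.2 (add T q2):
                ○ open, literals {q1=1, q2=1, q3=1}.
          branch 2.2.2 (add F (¬q1 ∨ q2), F q1):
            F (¬q1 ∨ q2): α-rule — add F ¬q1, F q2.
            × closes — contains both q1 and ¬q1.
5 branches closed, 3 open.
Each open branch fixes some atoms; the unmentioned ones are free. Counting distinct full assignments: branch {q1=1, q2=1} (q3) contributes 2 new; branch {q1=1, q2=0, q3=1} (none free) contributes 1 new; branch {q1=1, q2=1, q3=1} (none free) contributes 0 new. Total: 3.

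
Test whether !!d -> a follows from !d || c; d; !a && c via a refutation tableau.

Initial set: {(!d || c); d; (!a && c); !(!!d -> a)}.
(!a && c): α-rule — add !a, c.
!(!!d -> a): α-rule — add !!d, !a.
!!d: drop double negation, giving d.
(!d || c): β-rule — branch into !d  //  c.
  branch 1 (add !d):
    × closes — contains both d and !d.
  branch 2 (add c):
    ○ open, literals {a=false, c=true, d=true}.
1 branch closed, 1 open.
An open branch gives a countermodel: a=false, c=true, d=true (unmentioned atoms arbitrary); the premises hold there but the conclusion fails.

No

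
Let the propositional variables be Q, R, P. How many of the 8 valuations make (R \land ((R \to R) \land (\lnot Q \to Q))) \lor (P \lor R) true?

Initial set: {((R \land ((R \to R) \land (\lnot Q \to Q))) \lor (P \lor R))}.
((R \land ((R \to R) \land (\lnot Q \to Q))) \lor (P \lor R)): β-rule — branch into (R \land ((R \to R) \land (\lnot Q \to Q)))  //  (P \lor R).
  branch 1 (add (R \land ((R \to R) \land (\lnot Q \to Q)))):
    (R \land ((R \to R) \land (\lnot Q \to Q))): α-rule — add R, ((R \to R) \land (\lnot Q \to Q)).
    ((R \to R) \land (\lnot Q \to Q)): α-rule — add (R \to R), (\lnot Q \to Q).
    (R \to R): β-rule — branch into \lnot R  //  R.
      branch 1.1 (add \lnot R):
        × closes — contains both R and \lnot R.
      branch 1.2 (add R):
        (\lnot Q \to Q): β-rule — branch into \lnot \lnot Q  //  Q.
          branch 1.2.1 (add \lnot \lnot Q):
            ○ open, literals {Q=1, R=1}.
          branch 1.2.2 (add Q):
            ○ open, literals {Q=1, R=1}.
  branch 2 (add (P \lor R)):
    (P \lor R): β-rule — branch into P  //  R.
      branch 2.1 (add P):
        ○ open, literals {P=1}.
      branch 2.2 (add R):
        ○ open, literals {R=1}.
1 branch closed, 4 open.
Each open branch fixes some atoms; the unmentioned ones are free. Counting distinct full assignments: branch {Q=1, R=1} (P) contributes 2 new; branch {Q=1, R=1} (P) contributes 0 new; branch {P=1} (Q, R) contributes 3 new; branch {R=1} (Q, P) contributes 1 new. Total: 6.

6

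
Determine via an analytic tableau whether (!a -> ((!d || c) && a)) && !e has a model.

Initial set: {((!a -> ((!d || c) && a)) && !e)}.
((!a -> ((!d || c) && a)) && !e): α-rule — add (!a -> ((!d || c) && a)), !e.
(!a -> ((!d || c) && a)): β-rule — branch into !!a  //  ((!d || c) && a).
  branch 1 (add !!a):
    ○ open, literals {a=T, e=F}.
  branch 2 (add ((!d || c) && a)):
    ((!d || c) && a): α-rule — add (!d || c), a.
    (!d || c): β-rule — branch into !d  //  c.
      branch 2.1 (add !d):
        ○ open, literals {a=T, d=F, e=F}.
      branch 2.2 (add c):
        ○ open, literals {a=T, c=T, e=F}.
0 branches closed, 3 open.
An open branch gives a satisfying assignment: a=T, e=F.

Satisfiable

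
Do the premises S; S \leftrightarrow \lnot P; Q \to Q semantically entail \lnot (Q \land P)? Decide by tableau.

Yes

Initial set: {T S; T (S \leftrightarrow \lnot P); T (Q \to Q); F \lnot (Q \land P)}.
F \lnot (Q \land P): α-rule — add T Q, T P.
T (S \leftrightarrow \lnot P): β-rule — branch into T S, T \lnot P  //  F S, F \lnot P.
  branch 1 (add T S, T \lnot P):
    × closes — contains both P and \lnot P.
  branch 2 (add F S, F \lnot P):
    × closes — contains both S and \lnot S.
All 2 branches close.
Every branch closed, so the premises entail the conclusion.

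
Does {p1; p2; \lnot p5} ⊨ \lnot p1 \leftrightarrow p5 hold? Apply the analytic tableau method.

Initial set: {p1; p2; \lnot p5; \lnot (\lnot p1 \leftrightarrow p5)}.
\lnot (\lnot p1 \leftrightarrow p5): β-rule — branch into \lnot p1, \lnot p5  //  \lnot \lnot p1, p5.
  branch 1 (add \lnot p1, \lnot p5):
    × closes — contains both p1 and \lnot p1.
  branch 2 (add \lnot \lnot p1, p5):
    × closes — contains both p5 and \lnot p5.
All 2 branches close.
Every branch closed, so the premises entail the conclusion.

Yes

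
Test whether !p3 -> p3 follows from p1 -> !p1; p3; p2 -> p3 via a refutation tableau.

Yes

Initial set: {T (p1 -> !p1); T p3; T (p2 -> p3); F (!p3 -> p3)}.
F (!p3 -> p3): α-rule — add T !p3, F p3.
× closes — contains both p3 and !p3.
All 1 branch closes.
Every branch closed, so the premises entail the conclusion.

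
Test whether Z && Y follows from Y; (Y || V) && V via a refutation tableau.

No

Initial set: {T Y; T ((Y || V) && V); F (Z && Y)}.
T ((Y || V) && V): α-rule — add T (Y || V), T V.
F (Z && Y): β-rule — branch into F Z  //  F Y.
  branch 1 (add F Z):
    T (Y || V): β-rule — branch into T Y  //  T V.
      branch 1.1 (add T Y):
        ○ open, literals {V=T, Y=T, Z=F}.
      branch 1.2 (add T V):
        ○ open, literals {V=T, Y=T, Z=F}.
  branch 2 (add F Y):
    × closes — contains both Y and !Y.
1 branch closed, 2 open.
An open branch gives a countermodel: V=T, Y=T, Z=F (unmentioned atoms arbitrary); the premises hold there but the conclusion fails.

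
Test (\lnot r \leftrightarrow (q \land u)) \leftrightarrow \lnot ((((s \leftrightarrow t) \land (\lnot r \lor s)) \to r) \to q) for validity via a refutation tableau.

Not valid

Assume the negation and expand:
Initial set: {\lnot ((\lnot r \leftrightarrow (q \land u)) \leftrightarrow \lnot ((((s \leftrightarrow t) \land (\lnot r \lor s)) \to r) \to q))}.
\lnot ((\lnot r \leftrightarrow (q \land u)) \leftrightarrow \lnot ((((s \leftrightarrow t) \land (\lnot r \lor s)) \to r) \to q)): β-rule — branch into (\lnot r \leftrightarrow (q \land u)), \lnot \lnot ((((s \leftrightarrow t) \land (\lnot r \lor s)) \to r) \to q)  //  \lnot (\lnot r \leftrightarrow (q \land u)), \lnot ((((s \leftrightarrow t) \land (\lnot r \lor s)) \to r) \to q).
  branch 1 (add (\lnot r \leftrightarrow (q \land u)), \lnot \lnot ((((s \leftrightarrow t) \land (\lnot r \lor s)) \to r) \to q)):
    (\lnot r \leftrightarrow (q \land u)): β-rule — branch into \lnot r, (q \land u)  //  \lnot \lnot r, \lnot (q \land u).
      branch 1.1 (add \lnot r, (q \land u)):
        (q \land u): α-rule — add q, u.
        \lnot \lnot ((((s \leftrightarrow t) \land (\lnot r \lor s)) \to r) \to q): β-rule — branch into \lnot (((s \leftrightarrow t) \land (\lnot r \lor s)) \to r)  //  q.
          branch 1.1.1 (add \lnot (((s \leftrightarrow t) \land (\lnot r \lor s)) \to r)):
            \lnot (((s \leftrightarrow t) \land (\lnot r \lor s)) \to r): α-rule — add ((s \leftrightarrow t) \land (\lnot r \lor s)), \lnot r.
            ((s \leftrightarrow t) \land (\lnot r \lor s)): α-rule — add (s \leftrightarrow t), (\lnot r \lor s).
            (s \leftrightarrow t): β-rule — branch into s, t  //  \lnot s, \lnot t.
              branch 1.1.1.1 (add s, t):
                (\lnot r \lor s): β-rule — branch into \lnot r  //  s.
                  branch 1.1.1.1.1 (add \lnot r):
                    ○ open, literals {q=true, r=false, s=true, t=true, u=true}.
                  branch 1.1.1.1.2 (add s):
                    ○ open, literals {q=true, r=false, s=true, t=true, u=true}.
              branch 1.1.1.2 (add \lnot s, \lnot t):
                (\lnot r \lor s): β-rule — branch into \lnot r  //  s.
                  branch 1.1.1.2.1 (add \lnot r):
                    ○ open, literals {q=true, r=false, s=false, t=false, u=true}.
                  branch 1.1.1.2.2 (add s):
                    × closes — contains both s and \lnot s.
          branch 1.1.2 (add q):
            ○ open, literals {q=true, r=false, u=true}.
      branch 1.2 (add \lnot \lnot r, \lnot (q \land u)):
        \lnot \lnot ((((s \leftrightarrow t) \land (\lnot r \lor s)) \to r) \to q): β-rule — branch into \lnot (((s \leftrightarrow t) \land (\lnot r \lor s)) \to r)  //  q.
          branch 1.2.1 (add \lnot (((s \leftrightarrow t) \land (\lnot r \lor s)) \to r)):
            \lnot (((s \leftrightarrow t) \land (\lnot r \lor s)) \to r): α-rule — add ((s \leftrightarrow t) \land (\lnot r \lor s)), \lnot r.
            × closes — contains both r and \lnot r.
          branch 1.2.2 (add q):
            \lnot (q \land u): β-rule — branch into \lnot q  //  \lnot u.
              branch 1.2.2.1 (add \lnot q):
                × closes — contains both q and \lnot q.
              branch 1.2.2.2 (add \lnot u):
                ○ open, literals {q=true, r=true, u=false}.
  branch 2 (add \lnot (\lnot r \leftrightarrow (q \land u)), \lnot ((((s \leftrightarrow t) \land (\lnot r \lor s)) \to r) \to q)):
    \lnot ((((s \leftrightarrow t) \land (\lnot r \lor s)) \to r) \to q): α-rule — add (((s \leftrightarrow t) \land (\lnot r \lor s)) \to r), \lnot q.
    \lnot (\lnot r \leftrightarrow (q \land u)): β-rule — branch into \lnot r, \lnot (q \land u)  //  \lnot \lnot r, (q \land u).
      branch 2.1 (add \lnot r, \lnot (q \land u)):
        (((s \leftrightarrow t) \land (\lnot r \lor s)) \to r): β-rule — branch into \lnot ((s \leftrightarrow t) \land (\lnot r \lor s))  //  r.
          branch 2.1.1 (add \lnot ((s \leftrightarrow t) \land (\lnot r \lor s))):
            \lnot (q \land u): β-rule — branch into \lnot q  //  \lnot u.
              branch 2.1.1.1 (add \lnot q):
                \lnot ((s \leftrightarrow t) \land (\lnot r \lor s)): β-rule — branch into \lnot (s \leftrightarrow t)  //  \lnot (\lnot r \lor s).
                  branch 2.1.1.1.1 (add \lnot (s \leftrightarrow t)):
                    \lnot (s \leftrightarrow t): β-rule — branch into s, \lnot t  //  \lnot s, t.
                      branch 2.1.1.1.1.1 (add s, \lnot t):
                        ○ open, literals {q=false, r=false, s=true, t=false}.
                      branch 2.1.1.1.1.2 (add \lnot s, t):
                        ○ open, literals {q=false, r=false, s=false, t=true}.
                  branch 2.1.1.1.2 (add \lnot (\lnot r \lor s)):
                    \lnot (\lnot r \lor s): α-rule — add \lnot \lnot r, \lnot s.
                    × closes — contains both r and \lnot r.
              branch 2.1.1.2 (add \lnot u):
                \lnot ((s \leftrightarrow t) \land (\lnot r \lor s)): β-rule — branch into \lnot (s \leftrightarrow t)  //  \lnot (\lnot r \lor s).
                  branch 2.1.1.2.1 (add \lnot (s \leftrightarrow t)):
                    \lnot (s \leftrightarrow t): β-rule — branch into s, \lnot t  //  \lnot s, t.
                      branch 2.1.1.2.1.1 (add s, \lnot t):
                        ○ open, literals {q=false, r=false, s=true, t=false, u=false}.
                      branch 2.1.1.2.1.2 (add \lnot s, t):
                        ○ open, literals {q=false, r=false, s=false, t=true, u=false}.
                  branch 2.1.1.2.2 (add \lnot (\lnot r \lor s)):
                    \lnot (\lnot r \lor s): α-rule — add \lnot \lnot r, \lnot s.
                    × closes — contains both r and \lnot r.
          branch 2.1.2 (add r):
            × closes — contains both r and \lnot r.
      branch 2.2 (add \lnot \lnot r, (q \land u)):
        (q \land u): α-rule — add q, u.
        × closes — contains both q and \lnot q.
7 branches closed, 9 open.
An open branch gives a countermodel: q=true, r=false, s=true, t=true, u=true (unmentioned atoms arbitrary); under it the original formula is false.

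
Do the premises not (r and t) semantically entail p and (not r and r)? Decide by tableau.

No

Initial set: {not (r and t); not (p and (not r and r))}.
not (r and t): β-rule — branch into not r  //  not t.
  branch 1 (add not r):
    not (p and (not r and r)): β-rule — branch into not p  //  not (not r and r).
      branch 1.1 (add not p):
        ○ open, literals {p=0, r=0}.
      branch 1.2 (add not (not r and r)):
        not (not r and r): β-rule — branch into not not r  //  not r.
          branch 1.2.1 (add not not r):
            × closes — contains both r and not r.
          branch 1.2.2 (add not r):
            ○ open, literals {r=0}.
  branch 2 (add not t):
    not (p and (not r and r)): β-rule — branch into not p  //  not (not r and r).
      branch 2.1 (add not p):
        ○ open, literals {p=0, t=0}.
      branch 2.2 (add not (not r and r)):
        not (not r and r): β-rule — branch into not not r  //  not r.
          branch 2.2.1 (add not not r):
            ○ open, literals {r=1, t=0}.
          branch 2.2.2 (add not r):
            ○ open, literals {r=0, t=0}.
1 branch closed, 5 open.
An open branch gives a countermodel: p=0, r=0 (unmentioned atoms arbitrary); the premises hold there but the conclusion fails.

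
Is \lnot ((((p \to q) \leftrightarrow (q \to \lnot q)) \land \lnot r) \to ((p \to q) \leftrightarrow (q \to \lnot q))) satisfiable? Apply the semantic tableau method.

Unsatisfiable

Initial set: {\lnot ((((p \to q) \leftrightarrow (q \to \lnot q)) \land \lnot r) \to ((p \to q) \leftrightarrow (q \to \lnot q)))}.
\lnot ((((p \to q) \leftrightarrow (q \to \lnot q)) \land \lnot r) \to ((p \to q) \leftrightarrow (q \to \lnot q))): α-rule — add (((p \to q) \leftrightarrow (q \to \lnot q)) \land \lnot r), \lnot ((p \to q) \leftrightarrow (q \to \lnot q)).
(((p \to q) \leftrightarrow (q \to \lnot q)) \land \lnot r): α-rule — add ((p \to q) \leftrightarrow (q \to \lnot q)), \lnot r.
\lnot ((p \to q) \leftrightarrow (q \to \lnot q)): β-rule — branch into (p \to q), \lnot (q \to \lnot q)  //  \lnot (p \to q), (q \to \lnot q).
  branch 1 (add (p \to q), \lnot (q \to \lnot q)):
    \lnot (q \to \lnot q): α-rule — add q, \lnot \lnot q.
    ((p \to q) \leftrightarrow (q \to \lnot q)): β-rule — branch into (p \to q), (q \to \lnot q)  //  \lnot (p \to q), \lnot (q \to \lnot q).
      branch 1.1 (add (p \to q), (q \to \lnot q)):
        (p \to q): β-rule — branch into \lnot p  //  q.
          branch 1.1.1 (add \lnot p):
            (p \to q): β-rule — branch into \lnot p  //  q.
              branch 1.1.1.1 (add \lnot p):
                (q \to \lnot q): β-rule — branch into \lnot q  //  \lnot q.
                  branch 1.1.1.1.1 (add \lnot q):
                    × closes — contains both q and \lnot q.
                  branch 1.1.1.1.2 (add \lnot q):
                    × closes — contains both q and \lnot q.
              branch 1.1.1.2 (add q):
                (q \to \lnot q): β-rule — branch into \lnot q  //  \lnot q.
                  branch 1.1.1.2.1 (add \lnot q):
                    × closes — contains both q and \lnot q.
                  branch 1.1.1.2.2 (add \lnot q):
                    × closes — contains both q and \lnot q.
          branch 1.1.2 (add q):
            (p \to q): β-rule — branch into \lnot p  //  q.
              branch 1.1.2.1 (add \lnot p):
                (q \to \lnot q): β-rule — branch into \lnot q  //  \lnot q.
                  branch 1.1.2.1.1 (add \lnot q):
                    × closes — contains both q and \lnot q.
                  branch 1.1.2.1.2 (add \lnot q):
                    × closes — contains both q and \lnot q.
              branch 1.1.2.2 (add q):
                (q \to \lnot q): β-rule — branch into \lnot q  //  \lnot q.
                  branch 1.1.2.2.1 (add \lnot q):
                    × closes — contains both q and \lnot q.
                  branch 1.1.2.2.2 (add \lnot q):
                    × closes — contains both q and \lnot q.
      branch 1.2 (add \lnot (p \to q), \lnot (q \to \lnot q)):
        \lnot (p \to q): α-rule — add p, \lnot q.
        × closes — contains both q and \lnot q.
  branch 2 (add \lnot (p \to q), (q \to \lnot q)):
    \lnot (p \to q): α-rule — add p, \lnot q.
    ((p \to q) \leftrightarrow (q \to \lnot q)): β-rule — branch into (p \to q), (q \to \lnot q)  //  \lnot (p \to q), \lnot (q \to \lnot q).
      branch 2.1 (add (p \to q), (q \to \lnot q)):
        (q \to \lnot q): β-rule — branch into \lnot q  //  \lnot q.
          branch 2.1.1 (add \lnot q):
            (p \to q): β-rule — branch into \lnot p  //  q.
              branch 2.1.1.1 (add \lnot p):
                × closes — contains both p and \lnot p.
              branch 2.1.1.2 (add q):
                × closes — contains both q and \lnot q.
          branch 2.1.2 (add \lnot q):
            (p \to q): β-rule — branch into \lnot p  //  q.
              branch 2.1.2.1 (add \lnot p):
                × closes — contains both p and \lnot p.
              branch 2.1.2.2 (add q):
                × closes — contains both q and \lnot q.
      branch 2.2 (add \lnot (p \to q), \lnot (q \to \lnot q)):
        \lnot (p \to q): α-rule — add p, \lnot q.
        \lnot (q \to \lnot q): α-rule — add q, \lnot \lnot q.
        × closes — contains both q and \lnot q.
All 14 branches close.
Every branch closed; the formula is unsatisfiable.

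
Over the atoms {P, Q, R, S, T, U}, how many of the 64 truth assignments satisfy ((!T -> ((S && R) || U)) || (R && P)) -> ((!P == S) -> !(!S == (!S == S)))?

Initial set: {(((!T -> ((S && R) || U)) || (R && P)) -> ((!P == S) -> !(!S == (!S == S))))}.
(((!T -> ((S && R) || U)) || (R && P)) -> ((!P == S) -> !(!S == (!S == S)))): β-rule — branch into !((!T -> ((S && R) || U)) || (R && P))  //  ((!P == S) -> !(!S == (!S == S))).
  branch 1 (add !((!T -> ((S && R) || U)) || (R && P))):
    !((!T -> ((S && R) || U)) || (R && P)): α-rule — add !(!T -> ((S && R) || U)), !(R && P).
    !(!T -> ((S && R) || U)): α-rule — add !T, !((S && R) || U).
    !((S && R) || U): α-rule — add !(S && R), !U.
    !(R && P): β-rule — branch into !R  //  !P.
      branch 1.1 (add !R):
        !(S && R): β-rule — branch into !S  //  !R.
          branch 1.1.1 (add !S):
            ○ open, literals {R=F, S=F, T=F, U=F}.
          branch 1.1.2 (add !R):
            ○ open, literals {R=F, T=F, U=F}.
      branch 1.2 (add !P):
        !(S && R): β-rule — branch into !S  //  !R.
          branch 1.2.1 (add !S):
            ○ open, literals {P=F, S=F, T=F, U=F}.
          branch 1.2.2 (add !R):
            ○ open, literals {P=F, R=F, T=F, U=F}.
  branch 2 (add ((!P == S) -> !(!S == (!S == S)))):
    ((!P == S) -> !(!S == (!S == S))): β-rule — branch into !(!P == S)  //  !(!S == (!S == S)).
      branch 2.1 (add !(!P == S)):
        !(!P == S): β-rule — branch into !P, !S  //  !!P, S.
          branch 2.1.1 (add !P, !S):
            ○ open, literals {P=F, S=F}.
          branch 2.1.2 (add !!P, S):
            ○ open, literals {P=T, S=T}.
      branch 2.2 (add !(!S == (!S == S))):
        !(!S == (!S == S)): β-rule — branch into !S, !(!S == S)  //  !!S, (!S == S).
          branch 2.2.1 (add !S, !(!S == S)):
            !(!S == S): β-rule — branch into !S, !S  //  !!S, S.
              branch 2.2.1.1 (add !S, !S):
                ○ open, literals {S=F}.
              branch 2.2.1.2 (add !!S, S):
                × closes — contains both S and !S.
          branch 2.2.2 (add !!S, (!S == S)):
            (!S == S): β-rule — branch into !S, S  //  !!S, !S.
              branch 2.2.2.1 (add !S, S):
                × closes — contains both S and !S.
              branch 2.2.2.2 (add !!S, !S):
                × closes — contains both S and !S.
3 branches closed, 7 open.
Each open branch fixes some atoms; the unmentioned ones are free. Counting distinct full assignments: branch {R=F, S=F, T=F, U=F} (P, Q) contributes 4 new; branch {R=F, T=F, U=F} (P, Q, S) contributes 4 new; branch {P=F, S=F, T=F, U=F} (Q, R) contributes 2 new; branch {P=F, R=F, T=F, U=F} (Q, S) contributes 0 new; branch {P=F, S=F} (Q, R, T, U) contributes 12 new; branch {P=T, S=T} (Q, R, T, U) contributes 14 new; branch {S=F} (P, Q, R, T, U) contributes 14 new. Total: 50.

50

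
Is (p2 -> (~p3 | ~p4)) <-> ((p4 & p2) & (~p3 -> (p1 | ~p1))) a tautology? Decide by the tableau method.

Assume the negation and expand:
Initial set: {F ((p2 -> (~p3 | ~p4)) <-> ((p4 & p2) & (~p3 -> (p1 | ~p1))))}.
F ((p2 -> (~p3 | ~p4)) <-> ((p4 & p2) & (~p3 -> (p1 | ~p1)))): β-rule — branch into T (p2 -> (~p3 | ~p4)), F ((p4 & p2) & (~p3 -> (p1 | ~p1)))  //  F (p2 -> (~p3 | ~p4)), T ((p4 & p2) & (~p3 -> (p1 | ~p1))).
  branch 1 (add T (p2 -> (~p3 | ~p4)), F ((p4 & p2) & (~p3 -> (p1 | ~p1)))):
    T (p2 -> (~p3 | ~p4)): β-rule — branch into F p2  //  T (~p3 | ~p4).
      branch 1.1 (add F p2):
        F ((p4 & p2) & (~p3 -> (p1 | ~p1))): β-rule — branch into F (p4 & p2)  //  F (~p3 -> (p1 | ~p1)).
          branch 1.1.1 (add F (p4 & p2)):
            F (p4 & p2): β-rule — branch into F p4  //  F p2.
              branch 1.1.1.1 (add F p4):
                ○ open, literals {p2=F, p4=F}.
              branch 1.1.1.2 (add F p2):
                ○ open, literals {p2=F}.
          branch 1.1.2 (add F (~p3 -> (p1 | ~p1))):
            F (~p3 -> (p1 | ~p1)): α-rule — add T ~p3, F (p1 | ~p1).
            F (p1 | ~p1): α-rule — add F p1, F ~p1.
            × closes — contains both p1 and ~p1.
      branch 1.2 (add T (~p3 | ~p4)):
        F ((p4 & p2) & (~p3 -> (p1 | ~p1))): β-rule — branch into F (p4 & p2)  //  F (~p3 -> (p1 | ~p1)).
          branch 1.2.1 (add F (p4 & p2)):
            T (~p3 | ~p4): β-rule — branch into T ~p3  //  T ~p4.
              branch 1.2.1.1 (add T ~p3):
                F (p4 & p2): β-rule — branch into F p4  //  F p2.
                  branch 1.2.1.1.1 (add F p4):
                    ○ open, literals {p3=F, p4=F}.
                  branch 1.2.1.1.2 (add F p2):
                    ○ open, literals {p2=F, p3=F}.
              branch 1.2.1.2 (add T ~p4):
                F (p4 & p2): β-rule — branch into F p4  //  F p2.
                  branch 1.2.1.2.1 (add F p4):
                    ○ open, literals {p4=F}.
                  branch 1.2.1.2.2 (add F p2):
                    ○ open, literals {p2=F, p4=F}.
          branch 1.2.2 (add F (~p3 -> (p1 | ~p1))):
            F (~p3 -> (p1 | ~p1)): α-rule — add T ~p3, F (p1 | ~p1).
            F (p1 | ~p1): α-rule — add F p1, F ~p1.
            × closes — contains both p1 and ~p1.
  branch 2 (add F (p2 -> (~p3 | ~p4)), T ((p4 & p2) & (~p3 -> (p1 | ~p1)))):
    F (p2 -> (~p3 | ~p4)): α-rule — add T p2, F (~p3 | ~p4).
    T ((p4 & p2) & (~p3 -> (p1 | ~p1))): α-rule — add T (p4 & p2), T (~p3 -> (p1 | ~p1)).
    F (~p3 | ~p4): α-rule — add F ~p3, F ~p4.
    T (p4 & p2): α-rule — add T p4, T p2.
    T (~p3 -> (p1 | ~p1)): β-rule — branch into F ~p3  //  T (p1 | ~p1).
      branch 2.1 (add F ~p3):
        ○ open, literals {p2=T, p3=T, p4=T}.
      branch 2.2 (add T (p1 | ~p1)):
        T (p1 | ~p1): β-rule — branch into T p1  //  T ~p1.
          branch 2.2.1 (add T p1):
            ○ open, literals {p1=T, p2=T, p3=T, p4=T}.
          branch 2.2.2 (add T ~p1):
            ○ open, literals {p1=F, p2=T, p3=T, p4=T}.
2 branches closed, 9 open.
An open branch gives a countermodel: p2=F, p4=F (unmentioned atoms arbitrary); under it the original formula is false.

Not valid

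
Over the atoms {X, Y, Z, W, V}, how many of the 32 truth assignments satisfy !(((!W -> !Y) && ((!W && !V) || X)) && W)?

24

Initial set: {!(((!W -> !Y) && ((!W && !V) || X)) && W)}.
!(((!W -> !Y) && ((!W && !V) || X)) && W): β-rule — branch into !((!W -> !Y) && ((!W && !V) || X))  //  !W.
  branch 1 (add !((!W -> !Y) && ((!W && !V) || X))):
    !((!W -> !Y) && ((!W && !V) || X)): β-rule — branch into !(!W -> !Y)  //  !((!W && !V) || X).
      branch 1.1 (add !(!W -> !Y)):
        !(!W -> !Y): α-rule — add !W, !!Y.
        ○ open, literals {W=0, Y=1}.
      branch 1.2 (add !((!W && !V) || X)):
        !((!W && !V) || X): α-rule — add !(!W && !V), !X.
        !(!W && !V): β-rule — branch into !!W  //  !!V.
          branch 1.2.1 (add !!W):
            ○ open, literals {W=1, X=0}.
          branch 1.2.2 (add !!V):
            ○ open, literals {V=1, X=0}.
  branch 2 (add !W):
    ○ open, literals {W=0}.
0 branches closed, 4 open.
Each open branch fixes some atoms; the unmentioned ones are free. Counting distinct full assignments: branch {W=0, Y=1} (X, Z, V) contributes 8 new; branch {W=1, X=0} (Y, Z, V) contributes 8 new; branch {V=1, X=0} (Y, Z, W) contributes 2 new; branch {W=0} (X, Y, Z, V) contributes 6 new. Total: 24.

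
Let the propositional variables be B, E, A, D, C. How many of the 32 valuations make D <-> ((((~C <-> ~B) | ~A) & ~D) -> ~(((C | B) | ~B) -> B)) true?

22

Initial set: {(D <-> ((((~C <-> ~B) | ~A) & ~D) -> ~(((C | B) | ~B) -> B)))}.
(D <-> ((((~C <-> ~B) | ~A) & ~D) -> ~(((C | B) | ~B) -> B))): β-rule — branch into D, ((((~C <-> ~B) | ~A) & ~D) -> ~(((C | B) | ~B) -> B))  //  ~D, ~((((~C <-> ~B) | ~A) & ~D) -> ~(((C | B) | ~B) -> B)).
  branch 1 (add D, ((((~C <-> ~B) | ~A) & ~D) -> ~(((C | B) | ~B) -> B))):
    ((((~C <-> ~B) | ~A) & ~D) -> ~(((C | B) | ~B) -> B)): β-rule — branch into ~(((~C <-> ~B) | ~A) & ~D)  //  ~(((C | B) | ~B) -> B).
      branch 1.1 (add ~(((~C <-> ~B) | ~A) & ~D)):
        ~(((~C <-> ~B) | ~A) & ~D): β-rule — branch into ~((~C <-> ~B) | ~A)  //  ~~D.
          branch 1.1.1 (add ~((~C <-> ~B) | ~A)):
            ~((~C <-> ~B) | ~A): α-rule — add ~(~C <-> ~B), ~~A.
            ~(~C <-> ~B): β-rule — branch into ~C, ~~B  //  ~~C, ~B.
              branch 1.1.1.1 (add ~C, ~~B):
                ○ open, literals {A=true, B=true, C=false, D=true}.
              branch 1.1.1.2 (add ~~C, ~B):
                ○ open, literals {A=true, B=false, C=true, D=true}.
          branch 1.1.2 (add ~~D):
            ○ open, literals {D=true}.
      branch 1.2 (add ~(((C | B) | ~B) -> B)):
        ~(((C | B) | ~B) -> B): α-rule — add ((C | B) | ~B), ~B.
        ((C | B) | ~B): β-rule — branch into (C | B)  //  ~B.
          branch 1.2.1 (add (C | B)):
            (C | B): β-rule — branch into C  //  B.
              branch 1.2.1.1 (add C):
                ○ open, literals {B=false, C=true, D=true}.
              branch 1.2.1.2 (add B):
                × closes — contains both B and ~B.
          branch 1.2.2 (add ~B):
            ○ open, literals {B=false, D=true}.
  branch 2 (add ~D, ~((((~C <-> ~B) | ~A) & ~D) -> ~(((C | B) | ~B) -> B))):
    ~((((~C <-> ~B) | ~A) & ~D) -> ~(((C | B) | ~B) -> B)): α-rule — add (((~C <-> ~B) | ~A) & ~D), ~~(((C | B) | ~B) -> B).
    (((~C <-> ~B) | ~A) & ~D): α-rule — add ((~C <-> ~B) | ~A), ~D.
    ~~(((C | B) | ~B) -> B): β-rule — branch into ~((C | B) | ~B)  //  B.
      branch 2.1 (add ~((C | B) | ~B)):
        ~((C | B) | ~B): α-rule — add ~(C | B), ~~B.
        ~(C | B): α-rule — add ~C, ~B.
        × closes — contains both B and ~B.
      branch 2.2 (add B):
        ((~C <-> ~B) | ~A): β-rule — branch into (~C <-> ~B)  //  ~A.
          branch 2.2.1 (add (~C <-> ~B)):
            (~C <-> ~B): β-rule — branch into ~C, ~B  //  ~~C, ~~B.
              branch 2.2.1.1 (add ~C, ~B):
                × closes — contains both B and ~B.
              branch 2.2.1.2 (add ~~C, ~~B):
                ○ open, literals {B=true, C=true, D=false}.
          branch 2.2.2 (add ~A):
            ○ open, literals {A=false, B=true, D=false}.
3 branches closed, 7 open.
Each open branch fixes some atoms; the unmentioned ones are free. Counting distinct full assignments: branch {A=true, B=true, C=false, D=true} (E) contributes 2 new; branch {A=true, B=false, C=true, D=true} (E) contributes 2 new; branch {D=true} (B, E, A, C) contributes 12 new; branch {B=false, C=true, D=true} (E, A) contributes 0 new; branch {B=false, D=true} (E, A, C) contributes 0 new; branch {B=true, C=true, D=false} (E, A) contributes 4 new; branch {A=false, B=true, D=false} (E, C) contributes 2 new. Total: 22.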